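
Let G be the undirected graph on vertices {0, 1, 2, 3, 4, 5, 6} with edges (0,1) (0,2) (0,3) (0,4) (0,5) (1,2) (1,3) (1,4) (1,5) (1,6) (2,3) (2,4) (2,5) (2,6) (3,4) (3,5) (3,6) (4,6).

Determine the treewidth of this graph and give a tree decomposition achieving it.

Treewidth 4.
One optimal decomposition is:
Bags: B1 = {0, 1, 2, 3, 5}  B2 = {0, 1, 2, 3, 4}  B3 = {1, 2, 3, 4, 6}
Tree: B1–B2, B2–B3

Every bag has size at most 5, so the width is 5 − 1 = 4 and tw(G) ≤ 4. For the lower bound, the 5 vertices {0, 1, 2, 3, 4} are pairwise adjacent, and any tree decomposition puts a clique entirely inside one bag — forcing width ≥ 4. Hence tw(G) = 4 exactly.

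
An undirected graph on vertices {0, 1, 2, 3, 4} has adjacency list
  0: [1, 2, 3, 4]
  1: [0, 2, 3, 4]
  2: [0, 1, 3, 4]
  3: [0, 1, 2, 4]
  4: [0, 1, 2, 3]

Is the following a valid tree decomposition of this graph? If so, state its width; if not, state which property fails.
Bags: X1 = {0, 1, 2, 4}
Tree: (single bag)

A tree decomposition must satisfy three properties: every vertex lies in some bag; for every edge, both endpoints lie together in some bag; and for every vertex, the bags containing it form a connected subtree. Here vertex 3 appears in no bag, so the decomposition is invalid.

No — vertex 3 appears in no bag.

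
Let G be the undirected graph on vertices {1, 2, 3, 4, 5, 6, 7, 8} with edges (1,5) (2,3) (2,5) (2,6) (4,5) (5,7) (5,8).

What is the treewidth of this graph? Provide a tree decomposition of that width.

Each bag holds 2 vertices, so the decomposition has width 1, which upper-bounds the treewidth. Since G has at least one edge (e.g. 2–5), it is not an edgeless graph, so tw(G) ≥ 1. The upper and lower bounds meet at 1, so that is the treewidth.

Treewidth 1.
Bags: B1 = {2, 5}  B2 = {2, 3}  B3 = {2, 6}  B4 = {1, 5}  B5 = {4, 5}  B6 = {5, 7}  B7 = {5, 8}
Tree: B1–B2, B2–B3, B1–B4, B1–B5, B1–B6, B4–B7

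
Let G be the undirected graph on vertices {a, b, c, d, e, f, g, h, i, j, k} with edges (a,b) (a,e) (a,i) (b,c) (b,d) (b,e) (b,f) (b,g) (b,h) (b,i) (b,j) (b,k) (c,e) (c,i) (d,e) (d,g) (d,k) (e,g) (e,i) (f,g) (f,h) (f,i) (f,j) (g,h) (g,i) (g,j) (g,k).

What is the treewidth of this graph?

3

A width-3 tree decomposition is:
Bags: B1 = {b, f, g, i}  B2 = {b, e, g, i}  B3 = {b, f, g, h}  B4 = {b, d, e, g}  B5 = {b, f, g, j}  B6 = {a, b, e, i}  B7 = {b, d, g, k}  B8 = {b, c, e, i}
Tree: B1–B2, B1–B3, B2–B4, B1–B5, B2–B6, B4–B7, B2–B8
Each bag holds 4 vertices, so the decomposition has width 3, which upper-bounds the treewidth. Conversely, {b, d, e, g} is a clique of size 4, and the vertices of any clique must share a bag in every tree decomposition; so some bag has ≥ 4 vertices and tw(G) ≥ 3. The upper and lower bounds meet at 3, so that is the treewidth.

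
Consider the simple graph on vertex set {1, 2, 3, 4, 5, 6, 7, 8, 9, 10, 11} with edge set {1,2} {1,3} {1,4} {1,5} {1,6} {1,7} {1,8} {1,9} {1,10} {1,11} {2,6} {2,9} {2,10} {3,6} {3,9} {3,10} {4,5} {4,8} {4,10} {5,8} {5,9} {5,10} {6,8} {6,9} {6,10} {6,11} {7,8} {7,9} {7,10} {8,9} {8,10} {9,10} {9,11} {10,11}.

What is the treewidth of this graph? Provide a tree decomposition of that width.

Every bag has size at most 5, so the width is 5 − 1 = 4 and tw(G) ≤ 4. Conversely, {1, 5, 8, 9, 10} is a clique of size 5, and the vertices of any clique must share a bag in every tree decomposition; so some bag has ≥ 5 vertices and tw(G) ≥ 4. The upper and lower bounds meet at 4, so that is the treewidth.

Treewidth 4.
Bags: B1 = {1, 6, 8, 9, 10}  B2 = {1, 6, 9, 10, 11}  B3 = {1, 2, 6, 9, 10}  B4 = {1, 5, 8, 9, 10}  B5 = {1, 7, 8, 9, 10}  B6 = {1, 3, 6, 9, 10}  B7 = {1, 4, 5, 8, 10}
Tree: B1–B2, B2–B3, B1–B4, B1–B5, B1–B6, B4–B7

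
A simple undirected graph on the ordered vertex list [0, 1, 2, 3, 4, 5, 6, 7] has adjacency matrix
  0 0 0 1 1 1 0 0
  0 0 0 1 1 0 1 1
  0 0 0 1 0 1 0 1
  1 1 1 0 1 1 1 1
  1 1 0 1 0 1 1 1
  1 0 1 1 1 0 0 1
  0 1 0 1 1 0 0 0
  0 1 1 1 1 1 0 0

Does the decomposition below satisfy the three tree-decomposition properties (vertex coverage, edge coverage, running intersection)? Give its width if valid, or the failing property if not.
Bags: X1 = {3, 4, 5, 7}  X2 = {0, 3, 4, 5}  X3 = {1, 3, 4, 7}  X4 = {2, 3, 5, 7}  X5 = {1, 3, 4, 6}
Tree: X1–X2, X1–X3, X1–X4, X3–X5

Yes; width 3.

Vertex coverage: the bags together contain {0, 1, 2, 3, 4, 5, 6, 7}, the full vertex set. Edge coverage: each edge of G has both endpoints in at least one bag. Running intersection: for every vertex, the bags containing it form a connected subtree. All three properties hold, so this is a valid tree decomposition of width max|bag| − 1 = 3, and hence tw(G) ≤ 3.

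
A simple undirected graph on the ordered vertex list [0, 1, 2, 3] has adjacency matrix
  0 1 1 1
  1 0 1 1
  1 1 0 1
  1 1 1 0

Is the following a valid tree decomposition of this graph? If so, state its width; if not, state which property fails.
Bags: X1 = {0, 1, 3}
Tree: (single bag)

A tree decomposition must satisfy three properties: every vertex lies in some bag; for every edge, both endpoints lie together in some bag; and for every vertex, the bags containing it form a connected subtree. Here vertex 2 appears in no bag, so the decomposition is invalid.

No — vertex 2 appears in no bag.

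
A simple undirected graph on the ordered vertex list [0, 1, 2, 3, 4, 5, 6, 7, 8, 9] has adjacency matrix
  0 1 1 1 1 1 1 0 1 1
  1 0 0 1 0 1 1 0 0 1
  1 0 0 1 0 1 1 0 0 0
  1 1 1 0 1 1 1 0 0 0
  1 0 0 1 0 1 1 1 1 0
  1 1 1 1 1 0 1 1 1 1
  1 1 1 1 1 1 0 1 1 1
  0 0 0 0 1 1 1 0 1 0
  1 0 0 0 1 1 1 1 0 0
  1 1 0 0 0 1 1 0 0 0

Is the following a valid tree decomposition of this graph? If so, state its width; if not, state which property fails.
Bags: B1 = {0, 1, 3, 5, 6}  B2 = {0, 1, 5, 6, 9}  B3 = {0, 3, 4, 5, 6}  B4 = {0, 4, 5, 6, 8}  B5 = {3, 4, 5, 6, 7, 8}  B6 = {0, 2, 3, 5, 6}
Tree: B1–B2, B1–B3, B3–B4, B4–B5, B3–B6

A tree decomposition must satisfy three properties: every vertex lies in some bag; for every edge, both endpoints lie together in some bag; and for every vertex, the bags containing it form a connected subtree. Here bags containing vertex 3 are not connected in the tree, so the decomposition is invalid.

No — bags containing vertex 3 are not connected in the tree.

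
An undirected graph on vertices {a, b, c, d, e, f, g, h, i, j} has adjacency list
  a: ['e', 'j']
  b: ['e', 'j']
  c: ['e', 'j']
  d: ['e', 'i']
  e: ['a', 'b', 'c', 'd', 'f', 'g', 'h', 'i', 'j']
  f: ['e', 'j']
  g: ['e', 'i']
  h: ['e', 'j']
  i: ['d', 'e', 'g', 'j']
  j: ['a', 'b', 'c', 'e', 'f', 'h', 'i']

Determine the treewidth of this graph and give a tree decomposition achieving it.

Treewidth 2.
Bags: B1 = {e, i, j}  B2 = {e, g, i}  B3 = {a, e, j}  B4 = {b, e, j}  B5 = {e, f, j}  B6 = {c, e, j}  B7 = {e, h, j}  B8 = {d, e, i}
Tree: B1–B2, B1–B3, B1–B4, B4–B5, B4–B6, B1–B7, B2–B8

Each bag holds 3 vertices, so the decomposition has width 2, which upper-bounds the treewidth. On the other hand G contains the 3-clique {d, e, i}. A clique must lie in a single bag of any decomposition, so no decomposition can have width below 2. Hence tw(G) = 2 exactly.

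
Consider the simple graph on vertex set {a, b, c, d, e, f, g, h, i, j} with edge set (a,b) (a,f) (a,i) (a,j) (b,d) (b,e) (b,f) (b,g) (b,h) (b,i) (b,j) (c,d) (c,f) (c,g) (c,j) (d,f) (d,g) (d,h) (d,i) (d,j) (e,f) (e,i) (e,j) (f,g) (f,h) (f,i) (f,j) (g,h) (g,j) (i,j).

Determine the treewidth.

4

A width-4 tree decomposition is:
Bags: B1 = {b, e, f, i, j}  B2 = {a, b, f, i, j}  B3 = {b, d, f, i, j}  B4 = {b, d, f, g, j}  B5 = {b, d, f, g, h}  B6 = {c, d, f, g, j}
Tree: B1–B2, B2–B3, B3–B4, B4–B5, B4–B6
Every bag has size at most 5, so the width is 5 − 1 = 4 and tw(G) ≤ 4. For the lower bound, the 5 vertices {c, d, f, g, j} are pairwise adjacent, and any tree decomposition puts a clique entirely inside one bag — forcing width ≥ 4. Hence tw(G) = 4 exactly.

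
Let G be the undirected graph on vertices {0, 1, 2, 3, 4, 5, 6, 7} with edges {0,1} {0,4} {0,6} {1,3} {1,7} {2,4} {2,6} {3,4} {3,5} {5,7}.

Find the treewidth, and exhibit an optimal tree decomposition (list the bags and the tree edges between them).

Treewidth 2.
Bags: B1 = {1, 5, 7}  B2 = {1, 3, 5}  B3 = {0, 1, 3}  B4 = {0, 3, 4}  B5 = {0, 4, 6}  B6 = {2, 4, 6}
Tree: B1–B2, B2–B3, B3–B4, B4–B5, B5–B6

Each bag holds 3 vertices, so the decomposition has width 2, which upper-bounds the treewidth. Since 7–5–3–1–7 is a cycle in G, G is not acyclic. Forests are exactly the graphs of treewidth ≤ 1, so tw(G) ≥ 2. Combining the bounds, tw(G) = 2.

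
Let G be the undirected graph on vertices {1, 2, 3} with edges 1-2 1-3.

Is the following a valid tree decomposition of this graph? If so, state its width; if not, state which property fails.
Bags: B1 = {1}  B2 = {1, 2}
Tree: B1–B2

No — vertex 3 appears in no bag.

A tree decomposition must satisfy three properties: every vertex lies in some bag; for every edge, both endpoints lie together in some bag; and for every vertex, the bags containing it form a connected subtree. Here vertex 3 appears in no bag, so the decomposition is invalid.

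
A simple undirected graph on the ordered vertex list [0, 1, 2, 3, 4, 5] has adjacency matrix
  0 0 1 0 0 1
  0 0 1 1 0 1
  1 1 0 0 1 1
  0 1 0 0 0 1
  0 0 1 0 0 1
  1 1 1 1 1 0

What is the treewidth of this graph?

A width-2 tree decomposition is:
Bags: B1 = {1, 3, 5}  B2 = {1, 2, 5}  B3 = {0, 2, 5}  B4 = {2, 4, 5}
Tree: B1–B2, B2–B3, B2–B4
Every bag has size at most 3, so the width is 3 − 1 = 2 and tw(G) ≤ 2. Conversely, {0, 2, 5} is a clique of size 3, and the vertices of any clique must share a bag in every tree decomposition; so some bag has ≥ 3 vertices and tw(G) ≥ 2. Hence tw(G) = 2 exactly.

2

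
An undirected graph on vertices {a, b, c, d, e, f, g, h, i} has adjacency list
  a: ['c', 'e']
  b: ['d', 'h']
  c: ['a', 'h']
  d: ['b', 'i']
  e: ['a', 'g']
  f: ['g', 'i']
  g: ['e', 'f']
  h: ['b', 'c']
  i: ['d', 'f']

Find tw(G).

2

A width-2 tree decomposition is:
Bags: B1 = {b, d, h}  B2 = {d, h, i}  B3 = {f, h, i}  B4 = {f, g, h}  B5 = {e, g, h}  B6 = {a, e, h}  B7 = {a, c, h}
Tree: B1–B2, B2–B3, B3–B4, B4–B5, B5–B6, B6–B7
Every bag has size at most 3, so the width is 3 − 1 = 2 and tw(G) ≤ 2. For the lower bound, G contains the cycle h–b–d–i–f–g–e–a–c–h, so G is not a forest; only forests have treewidth ≤ 1, hence tw(G) ≥ 2. The upper and lower bounds meet at 2, so that is the treewidth.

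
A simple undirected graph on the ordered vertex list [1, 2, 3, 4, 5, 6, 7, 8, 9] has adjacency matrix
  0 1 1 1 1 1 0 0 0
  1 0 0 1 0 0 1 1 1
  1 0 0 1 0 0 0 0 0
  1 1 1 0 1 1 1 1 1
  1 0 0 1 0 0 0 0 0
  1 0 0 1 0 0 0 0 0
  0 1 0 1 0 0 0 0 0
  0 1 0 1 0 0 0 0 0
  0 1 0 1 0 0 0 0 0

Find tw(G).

A width-2 tree decomposition is:
Bags: B1 = {2, 4, 8}  B2 = {1, 2, 4}  B3 = {1, 4, 6}  B4 = {2, 4, 9}  B5 = {1, 4, 5}  B6 = {1, 3, 4}  B7 = {2, 4, 7}
Tree: B1–B2, B2–B3, B1–B4, B2–B5, B5–B6, B4–B7
The largest bag has 3 vertices, giving width 2; this decomposition certifies tw(G) ≤ 2. On the other hand G contains the 3-clique {2, 4, 8}. A clique must lie in a single bag of any decomposition, so no decomposition can have width below 2. Therefore the treewidth is 2.

2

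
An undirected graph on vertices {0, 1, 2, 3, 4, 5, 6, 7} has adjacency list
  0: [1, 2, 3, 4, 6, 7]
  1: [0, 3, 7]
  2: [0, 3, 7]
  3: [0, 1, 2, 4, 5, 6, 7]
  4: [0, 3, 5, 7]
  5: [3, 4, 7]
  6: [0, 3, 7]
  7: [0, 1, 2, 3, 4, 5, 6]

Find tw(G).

3

A width-3 tree decomposition is:
Bags: B1 = {0, 3, 4, 7}  B2 = {0, 3, 6, 7}  B3 = {0, 1, 3, 7}  B4 = {0, 2, 3, 7}  B5 = {3, 4, 5, 7}
Tree: B1–B2, B2–B3, B3–B4, B1–B5
The largest bag has 4 vertices, giving width 3; this decomposition certifies tw(G) ≤ 3. Conversely, {0, 1, 3, 7} is a clique of size 4, and the vertices of any clique must share a bag in every tree decomposition; so some bag has ≥ 4 vertices and tw(G) ≥ 3. Hence tw(G) = 3 exactly.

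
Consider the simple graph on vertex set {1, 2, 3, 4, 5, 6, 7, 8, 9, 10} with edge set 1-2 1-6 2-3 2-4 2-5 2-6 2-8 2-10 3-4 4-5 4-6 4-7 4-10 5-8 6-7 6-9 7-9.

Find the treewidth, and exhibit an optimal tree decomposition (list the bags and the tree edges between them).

Treewidth 2.
One optimal decomposition is:
Bags: B1 = {2, 4, 6}  B2 = {2, 4, 5}  B3 = {4, 6, 7}  B4 = {1, 2, 6}  B5 = {2, 4, 10}  B6 = {6, 7, 9}  B7 = {2, 3, 4}  B8 = {2, 5, 8}
Tree: B1–B2, B1–B3, B1–B4, B2–B5, B3–B6, B5–B7, B2–B8

Every bag has size at most 3, so the width is 3 − 1 = 2 and tw(G) ≤ 2. For the lower bound, the 3 vertices {6, 7, 9} are pairwise adjacent, and any tree decomposition puts a clique entirely inside one bag — forcing width ≥ 2. Therefore the treewidth is 2.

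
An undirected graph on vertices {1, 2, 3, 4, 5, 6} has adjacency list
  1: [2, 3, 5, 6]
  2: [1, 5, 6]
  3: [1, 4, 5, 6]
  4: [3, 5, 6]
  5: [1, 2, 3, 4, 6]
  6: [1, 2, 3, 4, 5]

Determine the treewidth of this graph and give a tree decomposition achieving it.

Treewidth 3.
One such decomposition:
Bags: B1 = {1, 2, 5, 6}  B2 = {1, 3, 5, 6}  B3 = {3, 4, 5, 6}
Tree: B1–B2, B2–B3

The largest bag has 4 vertices, giving width 3; this decomposition certifies tw(G) ≤ 3. On the other hand G contains the 4-clique {1, 2, 5, 6}. A clique must lie in a single bag of any decomposition, so no decomposition can have width below 3. Hence tw(G) = 3 exactly.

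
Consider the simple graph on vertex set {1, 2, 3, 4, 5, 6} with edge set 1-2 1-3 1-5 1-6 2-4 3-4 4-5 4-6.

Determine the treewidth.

A width-2 tree decomposition is:
Bags: B1 = {1, 4, 6}  B2 = {1, 4, 5}  B3 = {1, 2, 4}  B4 = {1, 3, 4}
Tree: B1–B2, B2–B3, B3–B4
Each bag holds 3 vertices, so the decomposition has width 2, which upper-bounds the treewidth. For the lower bound, G contains the cycle 1–6–4–5–1, so G is not a forest; only forests have treewidth ≤ 1, hence tw(G) ≥ 2. Therefore the treewidth is 2.

2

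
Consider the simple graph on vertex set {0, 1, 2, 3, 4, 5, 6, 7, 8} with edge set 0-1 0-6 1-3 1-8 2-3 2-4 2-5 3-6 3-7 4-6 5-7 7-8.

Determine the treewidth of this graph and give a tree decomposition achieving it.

Treewidth 3.
Bags: B1 = {2, 4, 5, 6}  B2 = {2, 3, 5, 6}  B3 = {3, 5, 6, 7}  B4 = {0, 3, 6, 7}  B5 = {0, 1, 3, 7}  B6 = {0, 1, 7, 8}
Tree: B1–B2, B2–B3, B3–B4, B4–B5, B5–B6

Every bag has size at most 4, so the width is 4 − 1 = 3 and tw(G) ≤ 3. For the lower bound: the 4 vertex sets {2,4,5}, {6}, {3}, {0,1,7,8} are disjoint, each induces a connected subgraph, and every pair is joined by at least one edge of G. Contracting each set to a single vertex therefore yields K_{4} as a minor, and since treewidth is minor-monotone, tw(G) ≥ tw(K_{4}) = 3. The upper and lower bounds meet at 3, so that is the treewidth.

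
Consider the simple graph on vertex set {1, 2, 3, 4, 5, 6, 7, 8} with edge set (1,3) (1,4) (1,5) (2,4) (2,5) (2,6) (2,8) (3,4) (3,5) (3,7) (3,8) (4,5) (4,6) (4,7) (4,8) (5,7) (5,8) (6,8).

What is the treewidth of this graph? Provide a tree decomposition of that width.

Treewidth 3.
One optimal decomposition is:
Bags: B1 = {3, 4, 5, 8}  B2 = {1, 3, 4, 5}  B3 = {3, 4, 5, 7}  B4 = {2, 4, 5, 8}  B5 = {2, 4, 6, 8}
Tree: B1–B2, B2–B3, B1–B4, B4–B5

Every bag has size at most 4, so the width is 4 − 1 = 3 and tw(G) ≤ 3. On the other hand G contains the 4-clique {2, 4, 5, 8}. A clique must lie in a single bag of any decomposition, so no decomposition can have width below 3. Therefore the treewidth is 3.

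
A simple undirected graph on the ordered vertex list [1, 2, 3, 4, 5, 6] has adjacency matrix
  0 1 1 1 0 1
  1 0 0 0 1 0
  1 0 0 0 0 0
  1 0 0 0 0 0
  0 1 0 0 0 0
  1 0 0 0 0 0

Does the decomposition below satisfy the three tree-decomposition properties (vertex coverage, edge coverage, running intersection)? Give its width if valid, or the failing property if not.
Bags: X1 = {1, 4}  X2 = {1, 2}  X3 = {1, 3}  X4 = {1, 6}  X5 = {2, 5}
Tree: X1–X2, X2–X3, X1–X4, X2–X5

Vertex coverage: the bags together contain {1, 2, 3, 4, 5, 6}, the full vertex set. Edge coverage: each edge of G has both endpoints in at least one bag. Running intersection: for every vertex, the bags containing it form a connected subtree. All three properties hold, so this is a valid tree decomposition of width max|bag| − 1 = 1, and hence tw(G) ≤ 1.

Yes; width 1.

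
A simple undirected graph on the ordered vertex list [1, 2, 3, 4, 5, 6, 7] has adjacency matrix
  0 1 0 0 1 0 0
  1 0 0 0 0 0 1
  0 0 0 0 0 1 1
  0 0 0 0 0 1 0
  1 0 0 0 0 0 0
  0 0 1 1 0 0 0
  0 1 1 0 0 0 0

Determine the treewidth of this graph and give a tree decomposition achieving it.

Treewidth 1.
One such decomposition:
Bags: B1 = {1, 5}  B2 = {1, 2}  B3 = {2, 7}  B4 = {3, 7}  B5 = {3, 6}  B6 = {4, 6}
Tree: B1–B2, B2–B3, B3–B4, B4–B5, B5–B6

Each bag holds 2 vertices, so the decomposition has width 1, which upper-bounds the treewidth. Any graph with an edge has treewidth ≥ 1, and G has the edge 5–1. The upper and lower bounds meet at 1, so that is the treewidth.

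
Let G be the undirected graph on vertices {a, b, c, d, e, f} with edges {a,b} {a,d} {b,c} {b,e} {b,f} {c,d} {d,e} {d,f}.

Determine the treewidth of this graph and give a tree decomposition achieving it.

Treewidth 2.
One optimal decomposition is:
Bags: B1 = {b, d, e}  B2 = {a, b, d}  B3 = {b, c, d}  B4 = {b, d, f}
Tree: B1–B2, B2–B3, B3–B4

Each bag holds 3 vertices, so the decomposition has width 2, which upper-bounds the treewidth. For the lower bound, G contains the cycle e–b–a–d–e, so G is not a forest; only forests have treewidth ≤ 1, hence tw(G) ≥ 2. The upper and lower bounds meet at 2, so that is the treewidth.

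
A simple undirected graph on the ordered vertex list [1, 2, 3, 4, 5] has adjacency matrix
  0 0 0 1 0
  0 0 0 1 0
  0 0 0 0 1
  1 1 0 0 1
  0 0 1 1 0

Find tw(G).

A width-1 tree decomposition is:
Bags: B1 = {4, 5}  B2 = {1, 4}  B3 = {2, 4}  B4 = {3, 5}
Tree: B1–B2, B2–B3, B1–B4
Every bag has size at most 2, so the width is 2 − 1 = 1 and tw(G) ≤ 1. Any graph with an edge has treewidth ≥ 1, and G has the edge 5–4. Combining the bounds, tw(G) = 1.

1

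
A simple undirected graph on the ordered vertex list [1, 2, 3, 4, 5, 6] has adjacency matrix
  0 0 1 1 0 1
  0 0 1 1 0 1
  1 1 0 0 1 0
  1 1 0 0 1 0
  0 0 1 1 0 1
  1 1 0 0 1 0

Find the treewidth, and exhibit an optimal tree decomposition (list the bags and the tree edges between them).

Treewidth 3.
One optimal decomposition is:
Bags: B1 = {2, 3, 4, 6}  B2 = {3, 4, 5, 6}  B3 = {1, 3, 4, 6}
Tree: B1–B2, B2–B3

Every bag has size at most 4, so the width is 4 − 1 = 3 and tw(G) ≤ 3. For the lower bound: the 4 vertex sets {2,4}, {5,6}, {3}, {1} are disjoint, each induces a connected subgraph, and every pair is joined by at least one edge of G. Contracting each set to a single vertex therefore yields K_{4} as a minor, and since treewidth is minor-monotone, tw(G) ≥ tw(K_{4}) = 3. Therefore the treewidth is 3.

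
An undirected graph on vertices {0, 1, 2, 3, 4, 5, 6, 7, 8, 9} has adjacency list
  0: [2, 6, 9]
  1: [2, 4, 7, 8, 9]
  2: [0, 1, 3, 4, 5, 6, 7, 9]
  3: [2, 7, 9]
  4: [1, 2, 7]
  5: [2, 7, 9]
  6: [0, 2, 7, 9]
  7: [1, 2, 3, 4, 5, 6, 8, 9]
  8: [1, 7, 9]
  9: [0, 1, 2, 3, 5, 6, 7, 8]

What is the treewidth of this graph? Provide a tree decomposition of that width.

Treewidth 3.
One optimal decomposition is:
Bags: B1 = {2, 6, 7, 9}  B2 = {1, 2, 7, 9}  B3 = {1, 2, 4, 7}  B4 = {1, 7, 8, 9}  B5 = {2, 5, 7, 9}  B6 = {0, 2, 6, 9}  B7 = {2, 3, 7, 9}
Tree: B1–B2, B2–B3, B2–B4, B1–B5, B1–B6, B5–B7

Every bag has size at most 4, so the width is 4 − 1 = 3 and tw(G) ≤ 3. For the lower bound, the 4 vertices {1, 7, 8, 9} are pairwise adjacent, and any tree decomposition puts a clique entirely inside one bag — forcing width ≥ 3. The upper and lower bounds meet at 3, so that is the treewidth.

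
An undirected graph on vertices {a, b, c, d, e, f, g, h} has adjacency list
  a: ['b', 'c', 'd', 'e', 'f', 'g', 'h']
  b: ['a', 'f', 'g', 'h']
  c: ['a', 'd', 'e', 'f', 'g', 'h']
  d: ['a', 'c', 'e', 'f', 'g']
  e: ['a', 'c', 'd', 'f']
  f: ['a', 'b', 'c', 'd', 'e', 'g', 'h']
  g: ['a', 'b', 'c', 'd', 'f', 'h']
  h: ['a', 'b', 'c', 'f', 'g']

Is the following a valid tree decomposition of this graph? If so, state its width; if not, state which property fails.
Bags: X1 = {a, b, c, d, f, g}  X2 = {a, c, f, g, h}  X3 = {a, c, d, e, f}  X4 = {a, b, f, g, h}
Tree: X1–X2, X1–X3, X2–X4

A tree decomposition must satisfy three properties: every vertex lies in some bag; for every edge, both endpoints lie together in some bag; and for every vertex, the bags containing it form a connected subtree. Here bags containing vertex b are not connected in the tree, so the decomposition is invalid.

No — bags containing vertex b are not connected in the tree.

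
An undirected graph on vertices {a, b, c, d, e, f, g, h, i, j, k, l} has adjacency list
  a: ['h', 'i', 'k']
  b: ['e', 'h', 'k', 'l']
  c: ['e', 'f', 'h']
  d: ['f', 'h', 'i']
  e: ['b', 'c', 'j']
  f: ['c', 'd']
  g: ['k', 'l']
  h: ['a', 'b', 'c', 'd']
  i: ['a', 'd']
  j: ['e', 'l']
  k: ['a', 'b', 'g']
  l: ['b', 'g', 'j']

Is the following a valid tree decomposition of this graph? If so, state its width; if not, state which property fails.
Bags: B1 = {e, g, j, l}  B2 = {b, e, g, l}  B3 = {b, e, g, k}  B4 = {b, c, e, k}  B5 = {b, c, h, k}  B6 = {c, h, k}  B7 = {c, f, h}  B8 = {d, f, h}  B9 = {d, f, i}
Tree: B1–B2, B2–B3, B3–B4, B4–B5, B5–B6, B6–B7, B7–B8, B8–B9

No — vertex a appears in no bag.

A tree decomposition must satisfy three properties: every vertex lies in some bag; for every edge, both endpoints lie together in some bag; and for every vertex, the bags containing it form a connected subtree. Here vertex a appears in no bag, so the decomposition is invalid.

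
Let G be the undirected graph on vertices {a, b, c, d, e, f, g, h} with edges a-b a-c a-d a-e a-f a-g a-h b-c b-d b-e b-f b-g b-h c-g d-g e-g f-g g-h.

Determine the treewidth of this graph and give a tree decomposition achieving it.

Each bag holds 4 vertices, so the decomposition has width 3, which upper-bounds the treewidth. Conversely, {a, b, d, g} is a clique of size 4, and the vertices of any clique must share a bag in every tree decomposition; so some bag has ≥ 4 vertices and tw(G) ≥ 3. Therefore the treewidth is 3.

Treewidth 3.
One such decomposition:
Bags: B1 = {a, b, c, g}  B2 = {a, b, e, g}  B3 = {a, b, g, h}  B4 = {a, b, f, g}  B5 = {a, b, d, g}
Tree: B1–B2, B1–B3, B2–B4, B1–B5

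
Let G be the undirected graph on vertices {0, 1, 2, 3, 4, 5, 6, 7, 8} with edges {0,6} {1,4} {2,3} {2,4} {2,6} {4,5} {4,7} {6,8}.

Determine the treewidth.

A width-1 tree decomposition is:
Bags: B1 = {1, 4}  B2 = {2, 4}  B3 = {2, 6}  B4 = {4, 7}  B5 = {6, 8}  B6 = {2, 3}  B7 = {0, 6}  B8 = {4, 5}
Tree: B1–B2, B2–B3, B1–B4, B3–B5, B3–B6, B5–B7, B1–B8
Every bag has size at most 2, so the width is 2 − 1 = 1 and tw(G) ≤ 1. G has an edge, so its treewidth is at least 1. Hence tw(G) = 1 exactly.

1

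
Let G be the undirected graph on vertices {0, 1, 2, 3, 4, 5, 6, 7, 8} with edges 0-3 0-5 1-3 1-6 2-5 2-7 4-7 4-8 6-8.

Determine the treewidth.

2

A width-2 tree decomposition is:
Bags: B1 = {4, 7, 8}  B2 = {6, 7, 8}  B3 = {1, 6, 7}  B4 = {1, 3, 7}  B5 = {0, 3, 7}  B6 = {0, 5, 7}  B7 = {2, 5, 7}
Tree: B1–B2, B2–B3, B3–B4, B4–B5, B5–B6, B6–B7
Each bag holds 3 vertices, so the decomposition has width 2, which upper-bounds the treewidth. Since 7–4–8–6–1–3–0–5–2–7 is a cycle in G, G is not acyclic. Forests are exactly the graphs of treewidth ≤ 1, so tw(G) ≥ 2. The upper and lower bounds meet at 2, so that is the treewidth.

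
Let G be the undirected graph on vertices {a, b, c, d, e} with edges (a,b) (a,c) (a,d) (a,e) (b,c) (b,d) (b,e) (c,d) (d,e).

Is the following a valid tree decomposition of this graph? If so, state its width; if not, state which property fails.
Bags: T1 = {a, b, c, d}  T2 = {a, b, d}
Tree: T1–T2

No — vertex e appears in no bag.

A tree decomposition must satisfy three properties: every vertex lies in some bag; for every edge, both endpoints lie together in some bag; and for every vertex, the bags containing it form a connected subtree. Here vertex e appears in no bag, so the decomposition is invalid.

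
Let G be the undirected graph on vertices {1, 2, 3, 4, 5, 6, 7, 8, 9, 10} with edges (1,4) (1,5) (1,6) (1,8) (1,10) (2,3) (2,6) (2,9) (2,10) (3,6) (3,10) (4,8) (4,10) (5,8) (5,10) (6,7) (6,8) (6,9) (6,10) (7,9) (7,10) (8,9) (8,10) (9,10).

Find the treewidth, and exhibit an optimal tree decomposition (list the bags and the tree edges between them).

The largest bag has 4 vertices, giving width 3; this decomposition certifies tw(G) ≤ 3. Conversely, {1, 4, 8, 10} is a clique of size 4, and the vertices of any clique must share a bag in every tree decomposition; so some bag has ≥ 4 vertices and tw(G) ≥ 3. The upper and lower bounds meet at 3, so that is the treewidth.

Treewidth 3.
One optimal decomposition is:
Bags: B1 = {1, 6, 8, 10}  B2 = {6, 8, 9, 10}  B3 = {2, 6, 9, 10}  B4 = {1, 5, 8, 10}  B5 = {1, 4, 8, 10}  B6 = {2, 3, 6, 10}  B7 = {6, 7, 9, 10}
Tree: B1–B2, B2–B3, B1–B4, B1–B5, B3–B6, B2–B7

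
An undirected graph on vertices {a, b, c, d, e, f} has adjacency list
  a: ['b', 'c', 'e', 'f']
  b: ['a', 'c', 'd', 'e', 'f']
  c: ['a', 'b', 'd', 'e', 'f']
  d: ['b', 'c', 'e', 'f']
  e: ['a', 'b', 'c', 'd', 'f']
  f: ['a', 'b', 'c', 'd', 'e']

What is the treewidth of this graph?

A width-4 tree decomposition is:
Bags: B1 = {a, b, c, e, f}  B2 = {b, c, d, e, f}
Tree: B1–B2
Each bag holds 5 vertices, so the decomposition has width 4, which upper-bounds the treewidth. For the lower bound, the 5 vertices {b, c, d, e, f} are pairwise adjacent, and any tree decomposition puts a clique entirely inside one bag — forcing width ≥ 4. Hence tw(G) = 4 exactly.

4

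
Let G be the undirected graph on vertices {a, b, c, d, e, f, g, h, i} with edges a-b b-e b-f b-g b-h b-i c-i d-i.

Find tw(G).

1

A width-1 tree decomposition is:
Bags: B1 = {b, h}  B2 = {b, i}  B3 = {b, g}  B4 = {a, b}  B5 = {d, i}  B6 = {b, e}  B7 = {b, f}  B8 = {c, i}
Tree: B1–B2, B1–B3, B2–B4, B2–B5, B3–B6, B1–B7, B5–B8
Every bag has size at most 2, so the width is 2 − 1 = 1 and tw(G) ≤ 1. G has an edge, so its treewidth is at least 1. The upper and lower bounds meet at 1, so that is the treewidth.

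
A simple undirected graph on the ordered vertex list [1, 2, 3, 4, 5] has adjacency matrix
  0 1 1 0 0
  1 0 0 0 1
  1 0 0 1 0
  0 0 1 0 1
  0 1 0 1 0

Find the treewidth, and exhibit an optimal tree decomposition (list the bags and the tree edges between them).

The largest bag has 3 vertices, giving width 2; this decomposition certifies tw(G) ≤ 2. For the lower bound, G contains the cycle 1–2–5–4–3–1, so G is not a forest; only forests have treewidth ≤ 1, hence tw(G) ≥ 2. Therefore the treewidth is 2.

Treewidth 2.
One optimal decomposition is:
Bags: B1 = {1, 2, 5}  B2 = {1, 4, 5}  B3 = {1, 3, 4}
Tree: B1–B2, B2–B3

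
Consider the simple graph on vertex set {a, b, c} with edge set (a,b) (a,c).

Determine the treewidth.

A width-1 tree decomposition is:
Bags: B1 = {a, c}  B2 = {a, b}
Tree: B1–B2
The largest bag has 2 vertices, giving width 1; this decomposition certifies tw(G) ≤ 1. Any graph with an edge has treewidth ≥ 1, and G has the edge c–a. The upper and lower bounds meet at 1, so that is the treewidth.

1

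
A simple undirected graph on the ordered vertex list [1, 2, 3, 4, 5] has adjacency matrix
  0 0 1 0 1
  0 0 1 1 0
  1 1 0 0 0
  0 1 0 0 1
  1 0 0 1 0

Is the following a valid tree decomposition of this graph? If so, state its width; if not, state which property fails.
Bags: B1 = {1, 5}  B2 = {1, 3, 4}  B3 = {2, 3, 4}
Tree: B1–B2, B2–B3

No — edge (4,5) lies in no bag.

A tree decomposition must satisfy three properties: every vertex lies in some bag; for every edge, both endpoints lie together in some bag; and for every vertex, the bags containing it form a connected subtree. Here edge (4,5) lies in no bag, so the decomposition is invalid.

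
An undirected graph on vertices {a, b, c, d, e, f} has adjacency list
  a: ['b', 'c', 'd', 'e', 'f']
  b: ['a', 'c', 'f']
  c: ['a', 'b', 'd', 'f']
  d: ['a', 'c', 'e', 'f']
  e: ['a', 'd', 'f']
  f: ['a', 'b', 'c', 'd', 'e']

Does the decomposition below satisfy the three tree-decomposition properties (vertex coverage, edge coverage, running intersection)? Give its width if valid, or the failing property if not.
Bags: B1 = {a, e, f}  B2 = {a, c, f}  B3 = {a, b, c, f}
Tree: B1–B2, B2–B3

A tree decomposition must satisfy three properties: every vertex lies in some bag; for every edge, both endpoints lie together in some bag; and for every vertex, the bags containing it form a connected subtree. Here vertex d appears in no bag, so the decomposition is invalid.

No — vertex d appears in no bag.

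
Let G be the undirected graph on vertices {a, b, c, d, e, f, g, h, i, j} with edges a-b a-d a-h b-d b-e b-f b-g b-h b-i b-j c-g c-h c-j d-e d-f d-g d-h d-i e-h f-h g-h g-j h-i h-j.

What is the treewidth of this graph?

A width-3 tree decomposition is:
Bags: B1 = {b, d, g, h}  B2 = {a, b, d, h}  B3 = {b, d, f, h}  B4 = {b, d, e, h}  B5 = {b, g, h, j}  B6 = {b, d, h, i}  B7 = {c, g, h, j}
Tree: B1–B2, B2–B3, B3–B4, B1–B5, B2–B6, B5–B7
Every bag has size at most 4, so the width is 4 − 1 = 3 and tw(G) ≤ 3. On the other hand G contains the 4-clique {c, g, h, j}. A clique must lie in a single bag of any decomposition, so no decomposition can have width below 3. Hence tw(G) = 3 exactly.

3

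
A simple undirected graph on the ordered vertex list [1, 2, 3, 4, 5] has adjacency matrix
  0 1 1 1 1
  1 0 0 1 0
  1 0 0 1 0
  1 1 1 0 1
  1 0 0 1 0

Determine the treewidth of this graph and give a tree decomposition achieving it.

Treewidth 2.
One optimal decomposition is:
Bags: B1 = {1, 2, 4}  B2 = {1, 4, 5}  B3 = {1, 3, 4}
Tree: B1–B2, B2–B3

Each bag holds 3 vertices, so the decomposition has width 2, which upper-bounds the treewidth. Conversely, {1, 2, 4} is a clique of size 3, and the vertices of any clique must share a bag in every tree decomposition; so some bag has ≥ 3 vertices and tw(G) ≥ 2. Hence tw(G) = 2 exactly.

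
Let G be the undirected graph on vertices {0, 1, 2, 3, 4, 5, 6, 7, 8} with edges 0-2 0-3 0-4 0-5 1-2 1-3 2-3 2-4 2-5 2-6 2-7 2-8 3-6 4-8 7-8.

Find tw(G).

2

A width-2 tree decomposition is:
Bags: B1 = {0, 2, 4}  B2 = {0, 2, 3}  B3 = {2, 4, 8}  B4 = {2, 3, 6}  B5 = {0, 2, 5}  B6 = {1, 2, 3}  B7 = {2, 7, 8}
Tree: B1–B2, B1–B3, B2–B4, B2–B5, B4–B6, B3–B7
The largest bag has 3 vertices, giving width 2; this decomposition certifies tw(G) ≤ 2. For the lower bound, the 3 vertices {0, 2, 3} are pairwise adjacent, and any tree decomposition puts a clique entirely inside one bag — forcing width ≥ 2. The upper and lower bounds meet at 2, so that is the treewidth.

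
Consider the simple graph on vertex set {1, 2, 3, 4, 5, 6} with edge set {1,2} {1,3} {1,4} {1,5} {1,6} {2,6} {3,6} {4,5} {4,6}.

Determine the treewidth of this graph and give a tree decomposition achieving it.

The largest bag has 3 vertices, giving width 2; this decomposition certifies tw(G) ≤ 2. On the other hand G contains the 3-clique {1, 4, 5}. A clique must lie in a single bag of any decomposition, so no decomposition can have width below 2. Therefore the treewidth is 2.

Treewidth 2.
Bags: B1 = {1, 3, 6}  B2 = {1, 4, 6}  B3 = {1, 2, 6}  B4 = {1, 4, 5}
Tree: B1–B2, B1–B3, B2–B4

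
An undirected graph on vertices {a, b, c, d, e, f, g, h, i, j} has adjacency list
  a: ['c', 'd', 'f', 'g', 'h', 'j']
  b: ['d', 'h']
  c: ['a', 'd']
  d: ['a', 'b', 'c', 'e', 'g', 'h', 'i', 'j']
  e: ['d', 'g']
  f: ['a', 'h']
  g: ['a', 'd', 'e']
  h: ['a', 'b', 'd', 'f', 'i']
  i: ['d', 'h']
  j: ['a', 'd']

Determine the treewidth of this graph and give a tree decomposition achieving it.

Each bag holds 3 vertices, so the decomposition has width 2, which upper-bounds the treewidth. Conversely, {d, e, g} is a clique of size 3, and the vertices of any clique must share a bag in every tree decomposition; so some bag has ≥ 3 vertices and tw(G) ≥ 2. Therefore the treewidth is 2.

Treewidth 2.
Bags: B1 = {d, h, i}  B2 = {a, d, h}  B3 = {b, d, h}  B4 = {a, d, g}  B5 = {a, c, d}  B6 = {a, f, h}  B7 = {d, e, g}  B8 = {a, d, j}
Tree: B1–B2, B2–B3, B2–B4, B4–B5, B2–B6, B4–B7, B4–B8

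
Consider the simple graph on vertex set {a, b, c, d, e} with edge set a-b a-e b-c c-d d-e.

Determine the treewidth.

A width-2 tree decomposition is:
Bags: B1 = {a, d, e}  B2 = {a, c, d}  B3 = {a, b, c}
Tree: B1–B2, B2–B3
Each bag holds 3 vertices, so the decomposition has width 2, which upper-bounds the treewidth. For the lower bound, G contains the cycle a–e–d–c–b–a, so G is not a forest; only forests have treewidth ≤ 1, hence tw(G) ≥ 2. Therefore the treewidth is 2.

2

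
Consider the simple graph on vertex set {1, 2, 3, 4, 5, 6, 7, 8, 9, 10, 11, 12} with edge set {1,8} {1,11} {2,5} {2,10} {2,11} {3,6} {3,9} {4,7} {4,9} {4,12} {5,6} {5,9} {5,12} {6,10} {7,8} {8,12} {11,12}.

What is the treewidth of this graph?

3

A width-3 tree decomposition is:
Bags: B1 = {1, 7, 8, 11}  B2 = {7, 8, 11, 12}  B3 = {4, 7, 11, 12}  B4 = {2, 4, 11, 12}  B5 = {2, 4, 5, 12}  B6 = {2, 4, 5, 9}  B7 = {2, 5, 9, 10}  B8 = {5, 6, 9, 10}  B9 = {3, 6, 9, 10}
Tree: B1–B2, B2–B3, B3–B4, B4–B5, B5–B6, B6–B7, B7–B8, B8–B9
Every bag has size at most 4, so the width is 4 − 1 = 3 and tw(G) ≤ 3. For the lower bound: the 4 vertex sets {1,7,8}, {11}, {12}, {2,4,5,9} are disjoint, each induces a connected subgraph, and every pair is joined by at least one edge of G. Contracting each set to a single vertex therefore yields K_{4} as a minor, and since treewidth is minor-monotone, tw(G) ≥ tw(K_{4}) = 3. Therefore the treewidth is 3.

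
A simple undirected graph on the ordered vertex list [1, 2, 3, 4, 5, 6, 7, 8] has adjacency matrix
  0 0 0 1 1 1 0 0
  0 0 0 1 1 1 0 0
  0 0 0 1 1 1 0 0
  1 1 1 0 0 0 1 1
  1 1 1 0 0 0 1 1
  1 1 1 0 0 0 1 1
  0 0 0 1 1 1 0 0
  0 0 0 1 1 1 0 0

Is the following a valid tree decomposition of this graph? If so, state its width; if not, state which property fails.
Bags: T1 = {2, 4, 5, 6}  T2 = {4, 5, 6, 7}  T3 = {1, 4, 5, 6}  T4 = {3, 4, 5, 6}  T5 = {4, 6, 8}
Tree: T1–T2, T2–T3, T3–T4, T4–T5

A tree decomposition must satisfy three properties: every vertex lies in some bag; for every edge, both endpoints lie together in some bag; and for every vertex, the bags containing it form a connected subtree. Here edge (5,8) lies in no bag, so the decomposition is invalid.

No — edge (5,8) lies in no bag.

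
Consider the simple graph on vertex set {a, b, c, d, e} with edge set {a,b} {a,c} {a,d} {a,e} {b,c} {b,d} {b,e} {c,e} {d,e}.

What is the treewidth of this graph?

3

A width-3 tree decomposition is:
Bags: B1 = {a, b, d, e}  B2 = {a, b, c, e}
Tree: B1–B2
Each bag holds 4 vertices, so the decomposition has width 3, which upper-bounds the treewidth. On the other hand G contains the 4-clique {a, b, d, e}. A clique must lie in a single bag of any decomposition, so no decomposition can have width below 3. Combining the bounds, tw(G) = 3.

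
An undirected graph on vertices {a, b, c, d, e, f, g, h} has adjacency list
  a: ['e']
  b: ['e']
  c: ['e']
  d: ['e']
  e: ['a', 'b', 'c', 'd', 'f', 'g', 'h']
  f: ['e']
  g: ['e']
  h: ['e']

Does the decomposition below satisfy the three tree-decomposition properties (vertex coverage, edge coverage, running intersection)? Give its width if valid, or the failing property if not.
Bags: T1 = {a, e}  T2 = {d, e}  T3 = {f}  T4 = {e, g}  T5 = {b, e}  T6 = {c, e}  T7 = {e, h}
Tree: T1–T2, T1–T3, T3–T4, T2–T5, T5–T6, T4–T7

No — edge (e,f) lies in no bag.

A tree decomposition must satisfy three properties: every vertex lies in some bag; for every edge, both endpoints lie together in some bag; and for every vertex, the bags containing it form a connected subtree. Here edge (e,f) lies in no bag, so the decomposition is invalid.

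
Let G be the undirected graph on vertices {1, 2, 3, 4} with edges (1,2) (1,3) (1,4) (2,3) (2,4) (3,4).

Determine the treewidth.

A width-3 tree decomposition is:
Bags: B1 = {1, 2, 3, 4}
Tree: (single bag)
With just one bag of size 4, the width is 4 − 1 = 3, so tw(G) ≤ 3. For the lower bound, the 4 vertices {1, 2, 3, 4} are pairwise adjacent, and any tree decomposition puts a clique entirely inside one bag — forcing width ≥ 3. The upper and lower bounds meet at 3, so that is the treewidth.

3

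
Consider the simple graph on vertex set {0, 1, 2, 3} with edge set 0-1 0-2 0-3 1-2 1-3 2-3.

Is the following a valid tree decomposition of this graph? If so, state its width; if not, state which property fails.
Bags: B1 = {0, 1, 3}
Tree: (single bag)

A tree decomposition must satisfy three properties: every vertex lies in some bag; for every edge, both endpoints lie together in some bag; and for every vertex, the bags containing it form a connected subtree. Here vertex 2 appears in no bag, so the decomposition is invalid.

No — vertex 2 appears in no bag.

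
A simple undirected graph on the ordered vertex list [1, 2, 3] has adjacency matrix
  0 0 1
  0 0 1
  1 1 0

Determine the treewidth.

1

A width-1 tree decomposition is:
Bags: B1 = {1, 3}  B2 = {2, 3}
Tree: B1–B2
Each bag holds 2 vertices, so the decomposition has width 1, which upper-bounds the treewidth. Any graph with an edge has treewidth ≥ 1, and G has the edge 3–1. Combining the bounds, tw(G) = 1.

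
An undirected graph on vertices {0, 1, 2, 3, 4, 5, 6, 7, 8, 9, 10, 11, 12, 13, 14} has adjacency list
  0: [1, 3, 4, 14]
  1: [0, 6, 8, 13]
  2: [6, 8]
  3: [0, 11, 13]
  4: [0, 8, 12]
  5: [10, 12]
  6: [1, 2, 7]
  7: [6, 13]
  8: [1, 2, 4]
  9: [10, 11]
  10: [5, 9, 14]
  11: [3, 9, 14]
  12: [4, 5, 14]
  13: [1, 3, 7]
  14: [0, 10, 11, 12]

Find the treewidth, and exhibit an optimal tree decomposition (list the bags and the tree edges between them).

The largest bag has 4 vertices, giving width 3; this decomposition certifies tw(G) ≤ 3. For the lower bound: the 4 vertex sets {2,6,7}, {13}, {1}, {0,3,4,8} are disjoint, each induces a connected subgraph, and every pair is joined by at least one edge of G. Contracting each set to a single vertex therefore yields K_{4} as a minor, and since treewidth is minor-monotone, tw(G) ≥ tw(K_{4}) = 3. Combining the bounds, tw(G) = 3.

Treewidth 3.
One optimal decomposition is:
Bags: B1 = {2, 6, 7, 13}  B2 = {1, 2, 6, 13}  B3 = {1, 2, 8, 13}  B4 = {1, 3, 8, 13}  B5 = {0, 1, 3, 8}  B6 = {0, 3, 4, 8}  B7 = {0, 3, 4, 11}  B8 = {0, 4, 11, 14}  B9 = {4, 11, 12, 14}  B10 = {9, 11, 12, 14}  B11 = {9, 10, 12, 14}  B12 = {5, 9, 10, 12}
Tree: B1–B2, B2–B3, B3–B4, B4–B5, B5–B6, B6–B7, B7–B8, B8–B9, B9–B10, B10–B11, B11–B12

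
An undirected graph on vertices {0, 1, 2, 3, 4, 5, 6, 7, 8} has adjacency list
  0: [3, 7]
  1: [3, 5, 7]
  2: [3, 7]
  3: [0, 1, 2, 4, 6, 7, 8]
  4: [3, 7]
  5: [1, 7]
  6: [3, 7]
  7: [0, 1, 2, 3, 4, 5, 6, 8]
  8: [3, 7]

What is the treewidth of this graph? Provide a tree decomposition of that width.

Every bag has size at most 3, so the width is 3 − 1 = 2 and tw(G) ≤ 2. Conversely, {0, 3, 7} is a clique of size 3, and the vertices of any clique must share a bag in every tree decomposition; so some bag has ≥ 3 vertices and tw(G) ≥ 2. Combining the bounds, tw(G) = 2.

Treewidth 2.
One optimal decomposition is:
Bags: B1 = {1, 3, 7}  B2 = {3, 7, 8}  B3 = {2, 3, 7}  B4 = {0, 3, 7}  B5 = {3, 4, 7}  B6 = {1, 5, 7}  B7 = {3, 6, 7}
Tree: B1–B2, B2–B3, B3–B4, B1–B5, B1–B6, B4–B7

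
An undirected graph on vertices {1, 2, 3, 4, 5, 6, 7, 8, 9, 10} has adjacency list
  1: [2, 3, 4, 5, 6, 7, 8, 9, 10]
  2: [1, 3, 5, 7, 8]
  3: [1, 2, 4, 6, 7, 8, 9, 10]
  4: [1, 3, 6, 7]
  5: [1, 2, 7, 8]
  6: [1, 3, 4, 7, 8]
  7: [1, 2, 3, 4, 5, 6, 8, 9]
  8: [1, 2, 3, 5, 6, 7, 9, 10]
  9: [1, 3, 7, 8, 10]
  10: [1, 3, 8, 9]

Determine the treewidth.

A width-4 tree decomposition is:
Bags: B1 = {1, 3, 7, 8, 9}  B2 = {1, 2, 3, 7, 8}  B3 = {1, 3, 6, 7, 8}  B4 = {1, 3, 4, 6, 7}  B5 = {1, 2, 5, 7, 8}  B6 = {1, 3, 8, 9, 10}
Tree: B1–B2, B1–B3, B3–B4, B2–B5, B1–B6
Every bag has size at most 5, so the width is 5 − 1 = 4 and tw(G) ≤ 4. On the other hand G contains the 5-clique {1, 3, 8, 9, 10}. A clique must lie in a single bag of any decomposition, so no decomposition can have width below 4. Therefore the treewidth is 4.

4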